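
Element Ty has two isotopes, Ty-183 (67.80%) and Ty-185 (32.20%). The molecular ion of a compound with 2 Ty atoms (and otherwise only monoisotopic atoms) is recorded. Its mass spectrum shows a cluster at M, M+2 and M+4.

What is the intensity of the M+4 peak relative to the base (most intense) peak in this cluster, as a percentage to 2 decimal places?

22.56%

Term probabilities: M 0.4597, M+2 0.4366, M+4 0.1037. Base peak = M.
P(M) = C(2,0) × 0.6780^2 × 0.3220^0 = 1 × 0.459684 × 1.0000 = 0.459684 (base)
P(M+4) = C(2,2) × 0.6780^0 × 0.3220^2 = 1 × 1.0000 × 0.103684 = 0.103684
Relative intensity = 0.103684 / 0.459684 × 100 = 22.56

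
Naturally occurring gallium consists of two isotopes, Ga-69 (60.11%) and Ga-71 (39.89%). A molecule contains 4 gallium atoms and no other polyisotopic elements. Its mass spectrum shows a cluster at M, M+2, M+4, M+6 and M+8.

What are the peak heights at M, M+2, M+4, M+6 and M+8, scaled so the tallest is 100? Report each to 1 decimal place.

Expanding (0.6011 + 0.3989)^4:
P(M) = 0.6011^4 = 0.130553
P(M+2) = 4 × 0.6011^3 × 0.3989^1 = 0.346549
P(M+4) = 6 × 0.6011^2 × 0.3989^2 = 0.344963
P(M+6) = 4 × 0.6011^1 × 0.3989^3 = 0.152616
P(M+8) = 0.3989^4 = 0.025320
The M+2 peak is largest (0.346549); scaling to 100 gives 37.7 : 100.0 : 99.5 : 44.0 : 7.3.

37.7 : 100.0 : 99.5 : 44.0 : 7.3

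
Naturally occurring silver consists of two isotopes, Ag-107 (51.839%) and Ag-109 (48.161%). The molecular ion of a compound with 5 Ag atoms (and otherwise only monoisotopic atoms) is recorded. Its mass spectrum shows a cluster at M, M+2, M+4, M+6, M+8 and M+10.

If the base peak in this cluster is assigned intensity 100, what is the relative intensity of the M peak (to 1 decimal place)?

11.6

(0.51839 + 0.48161)^5 gives M 0.0374, M+2 0.1739, M+4 0.3231, M+6 0.3002, M+8 0.1394, M+10 0.0259; the largest is M+4.
P(M+4) = C(5,2) × 0.51839^3 × 0.48161^2 = 10 × 0.13930601 × 0.23194819 = 0.323118 (base)
P(M) = C(5,0) × 0.51839^5 × 0.48161^0 = 1 × 0.03743545 × 1.0000 = 0.037435
Relative intensity = 0.037435 / 0.323118 × 100 = 11.6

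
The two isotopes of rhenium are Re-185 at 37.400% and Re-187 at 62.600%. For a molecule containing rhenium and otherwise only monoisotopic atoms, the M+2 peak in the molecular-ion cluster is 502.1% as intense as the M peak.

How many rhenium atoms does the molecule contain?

For n independent Re atoms, I(M+2)/I(M) = n · (abundance Re-187) / (abundance Re-185) = n · 0.62600/0.37400.
n = 5.021 × 0.37400/0.62600 = 3.00 ≈ 3

3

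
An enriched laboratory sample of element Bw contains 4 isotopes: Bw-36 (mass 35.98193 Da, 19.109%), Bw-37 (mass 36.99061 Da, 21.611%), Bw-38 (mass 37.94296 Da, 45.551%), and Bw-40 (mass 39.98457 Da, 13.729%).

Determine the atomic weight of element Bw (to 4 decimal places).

Ar = Σ fᵢ·mᵢ = 0.19109 × 35.98193 + 0.21611 × 36.99061 + 0.45551 × 37.94296 + 0.13729 × 39.98457
= 6.875787 + 7.994041 + 17.283398 + 5.489482 = 37.642708 Da

37.6427 Da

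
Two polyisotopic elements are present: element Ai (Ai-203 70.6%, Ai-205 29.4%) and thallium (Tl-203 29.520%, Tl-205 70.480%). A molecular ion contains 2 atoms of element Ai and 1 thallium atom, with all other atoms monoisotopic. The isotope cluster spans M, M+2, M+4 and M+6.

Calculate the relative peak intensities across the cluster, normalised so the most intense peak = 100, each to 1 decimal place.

31.1 : 100.0 : 67.1 : 12.9

Element Ai pattern (n=2): 0.498436 : 0.415128 : 0.086436
Thallium pattern (n=1): 0.2952 : 0.7048
Convolve the two distributions (both contribute in 2-u steps):
  M: 0.498436×0.2952 = 0.147138
  M+2: 0.498436×0.7048 + 0.415128×0.2952 = 0.473843
  M+4: 0.415128×0.7048 + 0.086436×0.2952 = 0.318098
  M+6: 0.086436×0.7048 = 0.060920
Scale to base peak (0.473843) = 100: 31.1 : 100.0 : 67.1 : 12.9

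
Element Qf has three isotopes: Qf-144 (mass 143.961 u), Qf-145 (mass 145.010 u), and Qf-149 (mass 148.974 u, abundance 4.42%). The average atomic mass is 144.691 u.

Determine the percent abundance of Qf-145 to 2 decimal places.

The remaining 95.58% is split between Qf-144 (fraction x) and Qf-145 (fraction 0.9558 − x).
Substituting: 143.961x + 145.010(0.9558 − x) = 138.1063492
(143.961 − 145.010)x = -0.4942088  ⇒  x = 0.47112, y = 0.48468
Qf-144: 47.11%, Qf-145: 48.47%.

48.47%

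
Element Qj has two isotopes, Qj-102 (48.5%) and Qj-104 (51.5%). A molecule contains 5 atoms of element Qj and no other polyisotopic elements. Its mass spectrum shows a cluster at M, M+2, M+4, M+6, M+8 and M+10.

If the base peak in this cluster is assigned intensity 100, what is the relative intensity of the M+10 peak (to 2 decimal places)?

(0.485 + 0.515)^5 gives M 0.0268, M+2 0.1425, M+4 0.3026, M+6 0.3213, M+8 0.1706, M+10 0.0362; the largest is M+6.
P(M+6) = C(5,3) × 0.485^2 × 0.515^3 = 10 × 0.235225 × 0.13659088 = 0.321296 (base)
P(M+10) = C(5,5) × 0.485^0 × 0.515^5 = 1 × 1.0000 × 0.03622731 = 0.036227
Relative intensity = 0.036227 / 0.321296 × 100 = 11.28

11.28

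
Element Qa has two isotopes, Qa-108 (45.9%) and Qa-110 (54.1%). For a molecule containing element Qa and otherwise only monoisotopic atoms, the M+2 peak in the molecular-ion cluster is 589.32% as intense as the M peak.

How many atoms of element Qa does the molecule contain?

For n independent Qa atoms, I(M+2)/I(M) = n · (abundance Qa-110) / (abundance Qa-108) = n · 0.541/0.459.
n = 5.8932 × 0.459/0.541 = 5.00 ≈ 5

5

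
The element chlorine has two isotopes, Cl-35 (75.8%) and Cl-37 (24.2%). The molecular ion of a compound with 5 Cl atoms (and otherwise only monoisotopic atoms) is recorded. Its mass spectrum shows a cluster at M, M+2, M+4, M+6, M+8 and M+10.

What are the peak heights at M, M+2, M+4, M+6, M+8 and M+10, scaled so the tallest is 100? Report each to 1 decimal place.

62.6 : 100.0 : 63.9 : 20.4 : 3.3 : 0.2

The 5 Cl atoms are independent, so intensities follow the terms of (0.758 + 0.242)^5.
P(M) = 0.758^5 = 0.250234
P(M+2) = 5 × 0.758^4 × 0.242^1 = 0.399450
P(M+4) = 10 × 0.758^3 × 0.242^2 = 0.255058
P(M+6) = 10 × 0.758^2 × 0.242^3 = 0.081430
P(M+8) = 5 × 0.758^1 × 0.242^4 = 0.012999
P(M+10) = 0.242^5 = 0.000830
The M+2 peak is largest (0.399450); scaling to 100 gives 62.6 : 100.0 : 63.9 : 20.4 : 3.3 : 0.2.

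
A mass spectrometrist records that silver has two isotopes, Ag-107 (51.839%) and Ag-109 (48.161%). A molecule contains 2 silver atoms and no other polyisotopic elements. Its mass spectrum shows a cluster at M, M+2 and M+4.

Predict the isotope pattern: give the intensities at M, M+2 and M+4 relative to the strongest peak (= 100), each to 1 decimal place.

The 2 Ag atoms are independent, so intensities follow the terms of (0.51839 + 0.48161)^2.
P(M) = 0.51839^2 = 0.268728
P(M+2) = 2 × 0.51839^1 × 0.48161^1 = 0.499324
P(M+4) = 0.48161^2 = 0.231948
The M+2 peak is largest (0.499324); scaling to 100 gives 53.8 : 100.0 : 46.5.

53.8 : 100.0 : 46.5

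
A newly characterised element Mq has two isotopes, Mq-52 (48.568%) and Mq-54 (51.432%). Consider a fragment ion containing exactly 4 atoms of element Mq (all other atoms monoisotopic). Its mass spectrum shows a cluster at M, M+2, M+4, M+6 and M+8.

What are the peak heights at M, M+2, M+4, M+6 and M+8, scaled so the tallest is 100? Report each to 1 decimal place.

Each Mq atom is independently Mq-52 (p = 0.48568) or Mq-54 (q = 0.51432); the cluster is the binomial expansion (p + q)^4.
P(M) = 0.48568^4 = 0.055642
P(M+2) = 4 × 0.48568^3 × 0.51432^1 = 0.235692
P(M+4) = 6 × 0.48568^2 × 0.51432^2 = 0.374385
P(M+6) = 4 × 0.48568^1 × 0.51432^3 = 0.264308
P(M+8) = 0.51432^4 = 0.069974
The M+4 peak is largest (0.374385); scaling to 100 gives 14.9 : 63.0 : 100.0 : 70.6 : 18.7.

14.9 : 63.0 : 100.0 : 70.6 : 18.7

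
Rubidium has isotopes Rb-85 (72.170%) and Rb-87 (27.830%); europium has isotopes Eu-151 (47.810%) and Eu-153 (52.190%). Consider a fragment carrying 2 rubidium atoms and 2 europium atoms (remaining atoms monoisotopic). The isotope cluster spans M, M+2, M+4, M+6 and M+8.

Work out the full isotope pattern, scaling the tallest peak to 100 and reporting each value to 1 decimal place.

33.1 : 97.7 : 100.0 : 41.1 : 5.9

Rubidium pattern (n=2): 0.52085089 : 0.40169822 : 0.07745089
Europium pattern (n=2): 0.22857961 : 0.49904078 : 0.27237961
Convolve the two distributions (both contribute in 2-u steps):
  M: 0.52085089×0.22857961 = 0.119056
  M+2: 0.52085089×0.49904078 + 0.40169822×0.22857961 = 0.351746
  M+4: 0.52085089×0.27237961 + 0.40169822×0.49904078 + 0.07745089×0.22857961 = 0.360037
  M+6: 0.40169822×0.27237961 + 0.07745089×0.49904078 = 0.148066
  M+8: 0.07745089×0.27237961 = 0.021096
Scale to base peak (0.360037) = 100: 33.1 : 97.7 : 100.0 : 41.1 : 5.9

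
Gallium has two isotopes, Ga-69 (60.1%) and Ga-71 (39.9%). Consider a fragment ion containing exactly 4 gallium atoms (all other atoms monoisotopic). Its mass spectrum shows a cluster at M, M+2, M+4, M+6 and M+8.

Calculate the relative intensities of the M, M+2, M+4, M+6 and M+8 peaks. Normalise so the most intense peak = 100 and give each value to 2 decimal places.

Expanding (0.601 + 0.399)^4:
P(M) = 0.601^4 = 0.130466
P(M+2) = 4 × 0.601^3 × 0.399^1 = 0.346463
P(M+4) = 6 × 0.601^2 × 0.399^2 = 0.345021
P(M+6) = 4 × 0.601^1 × 0.399^3 = 0.152705
P(M+8) = 0.399^4 = 0.025345
The M+2 peak is largest (0.346463); scaling to 100 gives 37.66 : 100.00 : 99.58 : 44.08 : 7.32.

37.66 : 100.00 : 99.58 : 44.08 : 7.32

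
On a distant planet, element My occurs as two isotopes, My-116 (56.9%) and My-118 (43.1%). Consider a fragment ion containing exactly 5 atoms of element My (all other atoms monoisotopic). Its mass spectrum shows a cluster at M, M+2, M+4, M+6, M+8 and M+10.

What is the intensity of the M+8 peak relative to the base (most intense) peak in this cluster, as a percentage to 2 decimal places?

28.69%

Term probabilities: M 0.0596, M+2 0.2259, M+4 0.3422, M+6 0.2592, M+8 0.0982, M+10 0.0149. Base peak = M+4.
P(M+4) = C(5,2) × 0.569^3 × 0.431^2 = 10 × 0.18422001 × 0.185761 = 0.342209 (base)
P(M+8) = C(5,4) × 0.569^1 × 0.431^4 = 5 × 0.5690 × 0.03450715 = 0.098173
Relative intensity = 0.098173 / 0.342209 × 100 = 28.69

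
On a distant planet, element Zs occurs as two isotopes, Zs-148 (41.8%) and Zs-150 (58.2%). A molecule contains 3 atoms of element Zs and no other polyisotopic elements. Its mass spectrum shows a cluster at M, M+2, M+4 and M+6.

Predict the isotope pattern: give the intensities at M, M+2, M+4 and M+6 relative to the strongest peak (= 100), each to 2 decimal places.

Each Zs atom is independently Zs-148 (p = 0.418) or Zs-150 (q = 0.582); the cluster is the binomial expansion (p + q)^3.
P(M) = 0.418^3 = 0.073035
P(M+2) = 3 × 0.418^2 × 0.582^1 = 0.305068
P(M+4) = 3 × 0.418^1 × 0.582^2 = 0.424760
P(M+6) = 0.582^3 = 0.197137
The M+4 peak is largest (0.424760); scaling to 100 gives 17.19 : 71.82 : 100.00 : 46.41.

17.19 : 71.82 : 100.00 : 46.41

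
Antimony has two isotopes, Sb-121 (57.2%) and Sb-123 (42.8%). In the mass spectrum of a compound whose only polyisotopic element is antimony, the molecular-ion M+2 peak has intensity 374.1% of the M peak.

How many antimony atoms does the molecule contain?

5

For n independent Sb atoms, I(M+2)/I(M) = n · (abundance Sb-123) / (abundance Sb-121) = n · 0.428/0.572.
n = 3.741 × 0.572/0.428 = 5.00 ≈ 5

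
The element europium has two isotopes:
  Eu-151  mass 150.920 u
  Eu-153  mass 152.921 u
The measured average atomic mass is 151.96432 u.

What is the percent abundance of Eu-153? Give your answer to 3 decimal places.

Writing the weighted mean with unknown fraction x of Eu-151:
150.920·x + 152.921·(1 − x) = 151.96432
(150.920 − 152.921)·x = 151.96432 − 152.921
x = -0.95668 / -2.001 = 0.47810 → 47.810% Eu-151, 52.190% Eu-153.

52.190%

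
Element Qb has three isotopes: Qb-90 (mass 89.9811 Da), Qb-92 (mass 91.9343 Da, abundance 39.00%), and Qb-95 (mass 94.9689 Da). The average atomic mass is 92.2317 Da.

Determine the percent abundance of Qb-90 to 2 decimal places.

31.15%

The remaining 61.00% is split between Qb-90 (fraction x) and Qb-95 (fraction 0.6100 − x).
Substituting: 89.9811x + 94.9689(0.6100 − x) = 56.377323
(89.9811 − 94.9689)x = -1.553706  ⇒  x = 0.31150, y = 0.29850
Qb-90: 31.15%, Qb-95: 29.85%.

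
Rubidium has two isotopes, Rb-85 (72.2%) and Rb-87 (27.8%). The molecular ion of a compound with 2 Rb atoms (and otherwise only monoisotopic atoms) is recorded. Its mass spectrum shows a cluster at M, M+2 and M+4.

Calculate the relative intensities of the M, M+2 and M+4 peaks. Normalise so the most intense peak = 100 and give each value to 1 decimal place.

The 2 Rb atoms are independent, so intensities follow the terms of (0.722 + 0.278)^2.
P(M) = 0.722^2 = 0.521284
P(M+2) = 2 × 0.722^1 × 0.278^1 = 0.401432
P(M+4) = 0.278^2 = 0.077284
The M peak is largest (0.521284); scaling to 100 gives 100.0 : 77.0 : 14.8.

100.0 : 77.0 : 14.8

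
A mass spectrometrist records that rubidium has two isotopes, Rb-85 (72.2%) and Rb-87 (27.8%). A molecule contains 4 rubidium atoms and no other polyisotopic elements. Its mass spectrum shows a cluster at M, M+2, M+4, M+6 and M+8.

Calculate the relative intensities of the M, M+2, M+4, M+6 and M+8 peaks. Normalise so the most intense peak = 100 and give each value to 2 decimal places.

Expanding (0.722 + 0.278)^4:
P(M) = 0.722^4 = 0.271737
P(M+2) = 4 × 0.722^3 × 0.278^1 = 0.418520
P(M+4) = 6 × 0.722^2 × 0.278^2 = 0.241721
P(M+6) = 4 × 0.722^1 × 0.278^3 = 0.062049
P(M+8) = 0.278^4 = 0.005973
The M+2 peak is largest (0.418520); scaling to 100 gives 64.93 : 100.00 : 57.76 : 14.83 : 1.43.

64.93 : 100.00 : 57.76 : 14.83 : 1.43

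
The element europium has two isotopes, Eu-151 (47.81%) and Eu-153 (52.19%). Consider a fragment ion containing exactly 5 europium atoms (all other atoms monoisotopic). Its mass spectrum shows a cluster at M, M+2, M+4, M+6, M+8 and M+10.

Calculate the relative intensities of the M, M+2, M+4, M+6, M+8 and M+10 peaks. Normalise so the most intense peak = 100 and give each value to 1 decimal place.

Each Eu atom is independently Eu-151 (p = 0.4781) or Eu-153 (q = 0.5219); the cluster is the binomial expansion (p + q)^5.
P(M) = 0.4781^5 = 0.024980
P(M+2) = 5 × 0.4781^4 × 0.5219^1 = 0.136343
P(M+4) = 10 × 0.4781^3 × 0.5219^2 = 0.297667
P(M+6) = 10 × 0.4781^2 × 0.5219^3 = 0.324937
P(M+8) = 5 × 0.4781^1 × 0.5219^4 = 0.177353
P(M+10) = 0.5219^5 = 0.038720
The M+6 peak is largest (0.324937); scaling to 100 gives 7.7 : 42.0 : 91.6 : 100.0 : 54.6 : 11.9.

7.7 : 42.0 : 91.6 : 100.0 : 54.6 : 11.9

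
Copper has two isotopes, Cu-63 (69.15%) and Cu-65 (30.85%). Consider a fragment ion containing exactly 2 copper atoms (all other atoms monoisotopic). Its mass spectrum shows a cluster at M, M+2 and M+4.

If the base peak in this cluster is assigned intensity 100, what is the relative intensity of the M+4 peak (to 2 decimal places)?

Term probabilities: M 0.4782, M+2 0.4267, M+4 0.0952. Base peak = M.
P(M) = C(2,0) × 0.6915^2 × 0.3085^0 = 1 × 0.47817225 × 1.0000 = 0.478172 (base)
P(M+4) = C(2,2) × 0.6915^0 × 0.3085^2 = 1 × 1.0000 × 0.09517225 = 0.095172
Relative intensity = 0.095172 / 0.478172 × 100 = 19.90

19.90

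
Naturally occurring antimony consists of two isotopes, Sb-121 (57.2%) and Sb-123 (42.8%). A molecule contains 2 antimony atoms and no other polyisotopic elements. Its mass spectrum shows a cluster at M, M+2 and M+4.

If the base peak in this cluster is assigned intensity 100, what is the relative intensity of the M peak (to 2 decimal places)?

66.82

(0.572 + 0.428)^2 gives M 0.3272, M+2 0.4896, M+4 0.1832; the largest is M+2.
P(M+2) = C(2,1) × 0.572^1 × 0.428^1 = 2 × 0.5720 × 0.4280 = 0.489632 (base)
P(M) = C(2,0) × 0.572^2 × 0.428^0 = 1 × 0.327184 × 1.0000 = 0.327184
Relative intensity = 0.327184 / 0.489632 × 100 = 66.82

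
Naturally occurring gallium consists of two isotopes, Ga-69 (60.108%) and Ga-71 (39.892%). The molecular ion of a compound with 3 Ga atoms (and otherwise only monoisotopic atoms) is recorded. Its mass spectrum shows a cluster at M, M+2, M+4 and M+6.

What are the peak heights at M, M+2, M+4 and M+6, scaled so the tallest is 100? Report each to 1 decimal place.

The 3 Ga atoms are independent, so intensities follow the terms of (0.60108 + 0.39892)^3.
P(M) = 0.60108^3 = 0.217169
P(M+2) = 3 × 0.60108^2 × 0.39892^1 = 0.432386
P(M+4) = 3 × 0.60108^1 × 0.39892^2 = 0.286963
P(M+6) = 0.39892^3 = 0.063483
The M+2 peak is largest (0.432386); scaling to 100 gives 50.2 : 100.0 : 66.4 : 14.7.

50.2 : 100.0 : 66.4 : 14.7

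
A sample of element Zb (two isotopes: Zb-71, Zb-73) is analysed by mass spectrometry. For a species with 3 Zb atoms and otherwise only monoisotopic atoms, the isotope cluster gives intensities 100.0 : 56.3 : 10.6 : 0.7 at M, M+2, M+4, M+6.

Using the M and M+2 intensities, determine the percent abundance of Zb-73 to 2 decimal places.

Let p = fractional abundance of Zb-71. I(M+2)/I(M) = [C(3,1)·p^2·(1−p)] / p^3 = 3·(1−p)/p = 56.3/100.0 = 0.5630
(1−p)/p = 0.5630/3 = 0.1877  ⇒  p = 1/(1 + 0.1877) = 0.8420
Zb-71: 84.20%, Zb-73: 15.80%.

15.80%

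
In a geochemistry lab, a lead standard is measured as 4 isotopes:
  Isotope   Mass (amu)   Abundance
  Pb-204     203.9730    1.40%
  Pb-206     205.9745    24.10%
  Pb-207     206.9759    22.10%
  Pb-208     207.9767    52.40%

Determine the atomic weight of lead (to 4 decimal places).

207.2169 amu

Weight each isotope mass by its fractional abundance: 0.0140 × 203.9730 + 0.2410 × 205.9745 + 0.2210 × 206.9759 + 0.5240 × 207.9767
= 2.85562 + 49.63985 + 45.74167 + 108.97979 = 207.21693 amu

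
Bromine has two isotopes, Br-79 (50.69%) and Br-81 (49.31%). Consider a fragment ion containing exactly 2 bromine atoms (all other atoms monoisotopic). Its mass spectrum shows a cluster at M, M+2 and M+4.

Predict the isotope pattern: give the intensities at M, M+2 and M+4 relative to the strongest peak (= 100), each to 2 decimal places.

The 2 Br atoms are independent, so intensities follow the terms of (0.5069 + 0.4931)^2.
P(M) = 0.5069^2 = 0.256948
P(M+2) = 2 × 0.5069^1 × 0.4931^1 = 0.499905
P(M+4) = 0.4931^2 = 0.243148
The M+2 peak is largest (0.499905); scaling to 100 gives 51.40 : 100.00 : 48.64.

51.40 : 100.00 : 48.64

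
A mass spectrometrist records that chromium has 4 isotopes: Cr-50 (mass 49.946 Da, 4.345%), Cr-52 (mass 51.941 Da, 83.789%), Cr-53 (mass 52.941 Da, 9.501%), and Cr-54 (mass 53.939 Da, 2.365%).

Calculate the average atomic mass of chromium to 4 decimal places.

51.9966 Da

Weight each isotope mass by its fractional abundance: 0.04345 × 49.946 + 0.83789 × 51.941 + 0.09501 × 52.941 + 0.02365 × 53.939
= 2.17015 + 43.52084 + 5.02992 + 1.27566 = 51.99657 Da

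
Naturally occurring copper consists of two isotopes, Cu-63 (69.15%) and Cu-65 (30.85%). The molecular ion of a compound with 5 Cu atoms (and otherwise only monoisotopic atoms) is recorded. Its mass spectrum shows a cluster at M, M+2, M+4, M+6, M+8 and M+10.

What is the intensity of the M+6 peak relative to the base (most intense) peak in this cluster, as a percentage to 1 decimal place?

Term probabilities: M 0.1581, M+2 0.3527, M+4 0.3147, M+6 0.1404, M+8 0.0313, M+10 0.0028. Base peak = M+2.
P(M+2) = C(5,1) × 0.6915^4 × 0.3085^1 = 5 × 0.2286487 × 0.3085 = 0.352691 (base)
P(M+6) = C(5,3) × 0.6915^2 × 0.3085^3 = 10 × 0.47817225 × 0.02936064 = 0.140394
Relative intensity = 0.140394 / 0.352691 × 100 = 39.8

39.8%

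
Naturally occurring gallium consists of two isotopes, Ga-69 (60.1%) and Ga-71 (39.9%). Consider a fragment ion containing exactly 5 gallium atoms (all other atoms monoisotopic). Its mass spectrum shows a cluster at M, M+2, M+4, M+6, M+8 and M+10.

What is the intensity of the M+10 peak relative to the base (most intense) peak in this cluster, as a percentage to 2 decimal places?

(0.601 + 0.399)^5 gives M 0.0784, M+2 0.2603, M+4 0.3456, M+6 0.2294, M+8 0.0762, M+10 0.0101; the largest is M+4.
P(M+4) = C(5,2) × 0.601^3 × 0.399^2 = 10 × 0.2170818 × 0.159201 = 0.345596 (base)
P(M+10) = C(5,5) × 0.601^0 × 0.399^5 = 1 × 1.0000 × 0.01011264 = 0.010113
Relative intensity = 0.010113 / 0.345596 × 100 = 2.93

2.93%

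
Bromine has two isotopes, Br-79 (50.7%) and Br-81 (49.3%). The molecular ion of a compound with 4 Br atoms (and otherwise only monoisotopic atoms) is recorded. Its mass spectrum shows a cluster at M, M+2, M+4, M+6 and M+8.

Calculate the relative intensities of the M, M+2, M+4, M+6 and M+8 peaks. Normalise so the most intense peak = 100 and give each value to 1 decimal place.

The 4 Br atoms are independent, so intensities follow the terms of (0.507 + 0.493)^4.
P(M) = 0.507^4 = 0.066074
P(M+2) = 4 × 0.507^3 × 0.493^1 = 0.256999
P(M+4) = 6 × 0.507^2 × 0.493^2 = 0.374853
P(M+6) = 4 × 0.507^1 × 0.493^3 = 0.243001
P(M+8) = 0.493^4 = 0.059073
The M+4 peak is largest (0.374853); scaling to 100 gives 17.6 : 68.6 : 100.0 : 64.8 : 15.8.

17.6 : 68.6 : 100.0 : 64.8 : 15.8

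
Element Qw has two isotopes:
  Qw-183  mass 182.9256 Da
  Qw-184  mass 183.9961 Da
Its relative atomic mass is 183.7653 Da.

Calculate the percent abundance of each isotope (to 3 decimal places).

With x = fraction of Qw-183 (so Qw-184 is 1 − x):
182.9256·x + 183.9961·(1 − x) = 183.7653
(182.9256 − 183.9961)·x = 183.7653 − 183.9961
x = -0.2308 / -1.0705 = 0.21560 → 21.560% Qw-183, 78.440% Qw-184.

Qw-183: 21.560%, Qw-184: 78.440%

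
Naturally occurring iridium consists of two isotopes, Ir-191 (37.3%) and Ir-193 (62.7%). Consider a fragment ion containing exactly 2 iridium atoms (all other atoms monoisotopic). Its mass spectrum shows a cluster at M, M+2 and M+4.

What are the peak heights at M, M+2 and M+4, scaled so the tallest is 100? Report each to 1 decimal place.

29.7 : 100.0 : 84.0

Expanding (0.373 + 0.627)^2:
P(M) = 0.373^2 = 0.139129
P(M+2) = 2 × 0.373^1 × 0.627^1 = 0.467742
P(M+4) = 0.627^2 = 0.393129
The M+2 peak is largest (0.467742); scaling to 100 gives 29.7 : 100.0 : 84.0.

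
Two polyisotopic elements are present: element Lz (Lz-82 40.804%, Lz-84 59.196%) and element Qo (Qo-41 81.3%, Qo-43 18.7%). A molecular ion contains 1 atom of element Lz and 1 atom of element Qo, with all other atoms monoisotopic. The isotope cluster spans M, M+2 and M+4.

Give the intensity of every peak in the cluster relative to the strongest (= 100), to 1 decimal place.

59.5 : 100.0 : 19.9

Element Lz pattern (n=1): 0.40804 : 0.59196
Element Qo pattern (n=1): 0.8130 : 0.1870
Convolve the two distributions (both contribute in 2-u steps):
  M: 0.40804×0.8130 = 0.331737
  M+2: 0.40804×0.1870 + 0.59196×0.8130 = 0.557567
  M+4: 0.59196×0.1870 = 0.110697
Scale to base peak (0.557567) = 100: 59.5 : 100.0 : 19.9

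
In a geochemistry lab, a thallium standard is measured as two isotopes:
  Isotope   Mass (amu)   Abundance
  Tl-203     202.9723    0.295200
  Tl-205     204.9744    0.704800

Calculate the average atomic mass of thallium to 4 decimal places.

204.3834 amu

Weight each isotope mass by its fractional abundance: 0.295200 × 202.9723 + 0.704800 × 204.9744
= 59.91742 + 144.46596 = 204.38338 amu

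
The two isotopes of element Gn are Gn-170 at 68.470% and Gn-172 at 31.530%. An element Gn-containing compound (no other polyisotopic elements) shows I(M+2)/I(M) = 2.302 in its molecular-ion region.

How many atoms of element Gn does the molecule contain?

For n independent Gn atoms, I(M+2)/I(M) = n · (abundance Gn-172) / (abundance Gn-170) = n · 0.31530/0.68470.
n = 2.302 × 0.68470/0.31530 = 5.00 ≈ 5

5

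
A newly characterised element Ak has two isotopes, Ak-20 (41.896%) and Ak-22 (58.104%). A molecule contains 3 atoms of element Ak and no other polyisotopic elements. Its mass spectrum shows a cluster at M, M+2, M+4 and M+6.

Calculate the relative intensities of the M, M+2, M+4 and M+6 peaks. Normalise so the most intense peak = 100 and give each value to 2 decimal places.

Expanding (0.41896 + 0.58104)^3:
P(M) = 0.41896^3 = 0.073539
P(M+2) = 3 × 0.41896^2 × 0.58104^1 = 0.305965
P(M+4) = 3 × 0.41896^1 × 0.58104^2 = 0.424332
P(M+6) = 0.58104^3 = 0.196163
The M+4 peak is largest (0.424332); scaling to 100 gives 17.33 : 72.11 : 100.00 : 46.23.

17.33 : 72.11 : 100.00 : 46.23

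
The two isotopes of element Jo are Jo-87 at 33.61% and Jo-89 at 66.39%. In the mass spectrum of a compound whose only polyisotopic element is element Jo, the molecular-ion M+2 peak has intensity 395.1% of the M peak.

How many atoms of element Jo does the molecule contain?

The M+2/M ratio from n Jo atoms is n · q/p = n · 0.6639/0.3361.
n = 3.951 × 0.3361/0.6639 = 2.00 ≈ 2

2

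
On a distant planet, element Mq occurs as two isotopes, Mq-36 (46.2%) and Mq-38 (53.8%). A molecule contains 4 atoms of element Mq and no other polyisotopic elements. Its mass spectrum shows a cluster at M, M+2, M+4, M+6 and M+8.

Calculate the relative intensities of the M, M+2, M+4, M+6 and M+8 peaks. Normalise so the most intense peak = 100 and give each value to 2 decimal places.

Each Mq atom is independently Mq-36 (p = 0.462) or Mq-38 (q = 0.538); the cluster is the binomial expansion (p + q)^4.
P(M) = 0.462^4 = 0.045558
P(M+2) = 4 × 0.462^3 × 0.538^1 = 0.212211
P(M+4) = 6 × 0.462^2 × 0.538^2 = 0.370681
P(M+6) = 4 × 0.462^1 × 0.538^3 = 0.287772
P(M+8) = 0.538^4 = 0.083778
The M+4 peak is largest (0.370681); scaling to 100 gives 12.29 : 57.25 : 100.00 : 77.63 : 22.60.

12.29 : 57.25 : 100.00 : 77.63 : 22.60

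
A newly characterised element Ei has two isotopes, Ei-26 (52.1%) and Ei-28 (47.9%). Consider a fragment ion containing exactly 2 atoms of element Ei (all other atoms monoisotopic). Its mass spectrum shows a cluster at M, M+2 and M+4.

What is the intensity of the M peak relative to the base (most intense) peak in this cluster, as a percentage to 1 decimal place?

54.4%

Binomial terms of (0.521 + 0.479)^2: M 0.2714, M+2 0.4991, M+4 0.2294 → M+2 is the base peak.
P(M+2) = C(2,1) × 0.521^1 × 0.479^1 = 2 × 0.5210 × 0.4790 = 0.499118 (base)
P(M) = C(2,0) × 0.521^2 × 0.479^0 = 1 × 0.271441 × 1.0000 = 0.271441
Relative intensity = 0.271441 / 0.499118 × 100 = 54.4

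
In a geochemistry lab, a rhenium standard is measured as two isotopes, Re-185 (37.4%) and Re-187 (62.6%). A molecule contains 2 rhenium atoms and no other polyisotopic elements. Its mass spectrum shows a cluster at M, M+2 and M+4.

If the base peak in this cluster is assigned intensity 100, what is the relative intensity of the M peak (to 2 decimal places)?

29.87

(0.374 + 0.626)^2 gives M 0.1399, M+2 0.4682, M+4 0.3919; the largest is M+2.
P(M+2) = C(2,1) × 0.374^1 × 0.626^1 = 2 × 0.3740 × 0.6260 = 0.468248 (base)
P(M) = C(2,0) × 0.374^2 × 0.626^0 = 1 × 0.139876 × 1.0000 = 0.139876
Relative intensity = 0.139876 / 0.468248 × 100 = 29.87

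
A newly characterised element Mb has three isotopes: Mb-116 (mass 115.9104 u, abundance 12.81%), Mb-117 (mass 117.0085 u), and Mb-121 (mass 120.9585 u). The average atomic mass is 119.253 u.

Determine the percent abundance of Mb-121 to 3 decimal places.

60.384%

Let x and y be the fractions of Mb-117 and Mb-121. Then x + y = 1 − 0.1281 = 0.8719 and 117.0085x + 120.9585y = 119.253 − 0.1281×115.9104 = 104.40487776.
Substituting: 117.0085x + 120.9585(0.8719 − x) = 104.40487776
(117.0085 − 120.9585)x = -1.05883839  ⇒  x = 0.26806, y = 0.60384
Mb-117: 26.806%, Mb-121: 60.384%.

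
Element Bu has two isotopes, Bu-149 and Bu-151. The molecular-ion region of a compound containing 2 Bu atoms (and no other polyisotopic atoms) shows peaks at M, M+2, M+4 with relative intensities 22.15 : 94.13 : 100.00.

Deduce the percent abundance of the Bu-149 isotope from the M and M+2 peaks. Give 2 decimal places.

Write p for the Bu-149 fraction. I(M+2)/I(M) = [C(2,1)·p^1·(1−p)] / p^2 = 2·(1−p)/p = 94.13/22.15 = 4.2497
(1−p)/p = 4.2497/2 = 2.1248  ⇒  p = 1/(1 + 2.1248) = 0.3200
Bu-149: 32.00%, Bu-151: 68.00%.

32.00%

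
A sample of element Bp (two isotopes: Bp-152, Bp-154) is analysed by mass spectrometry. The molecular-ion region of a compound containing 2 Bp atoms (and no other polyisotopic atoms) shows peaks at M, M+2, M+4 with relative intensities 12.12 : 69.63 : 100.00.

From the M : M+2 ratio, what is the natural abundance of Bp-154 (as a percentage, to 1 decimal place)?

74.2%

Let p = fractional abundance of Bp-152. I(M+2)/I(M) = [C(2,1)·p^1·(1−p)] / p^2 = 2·(1−p)/p = 69.63/12.12 = 5.7450
(1−p)/p = 5.7450/2 = 2.8725  ⇒  p = 1/(1 + 2.8725) = 0.2582
Bp-152: 25.8%, Bp-154: 74.2%.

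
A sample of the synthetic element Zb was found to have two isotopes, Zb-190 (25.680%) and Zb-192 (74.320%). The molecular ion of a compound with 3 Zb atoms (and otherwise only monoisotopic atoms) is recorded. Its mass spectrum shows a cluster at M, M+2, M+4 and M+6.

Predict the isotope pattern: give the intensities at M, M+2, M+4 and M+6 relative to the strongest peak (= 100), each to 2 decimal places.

Each Zb atom is independently Zb-190 (p = 0.25680) or Zb-192 (q = 0.74320); the cluster is the binomial expansion (p + q)^3.
P(M) = 0.25680^3 = 0.016935
P(M+2) = 3 × 0.25680^2 × 0.74320^1 = 0.147034
P(M+4) = 3 × 0.25680^1 × 0.74320^2 = 0.425528
P(M+6) = 0.74320^3 = 0.410504
The M+4 peak is largest (0.425528); scaling to 100 gives 3.98 : 34.55 : 100.00 : 96.47.

3.98 : 34.55 : 100.00 : 96.47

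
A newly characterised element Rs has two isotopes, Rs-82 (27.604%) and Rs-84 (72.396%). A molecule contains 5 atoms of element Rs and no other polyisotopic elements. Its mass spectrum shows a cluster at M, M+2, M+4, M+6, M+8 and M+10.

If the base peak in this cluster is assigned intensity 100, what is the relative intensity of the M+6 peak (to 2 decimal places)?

76.26

Binomial terms of (0.27604 + 0.72396)^5: M 0.0016, M+2 0.0210, M+4 0.1102, M+6 0.2891, M+8 0.3791, M+10 0.1989 → M+8 is the base peak.
P(M+8) = C(5,4) × 0.27604^1 × 0.72396^4 = 5 × 0.27604 × 0.27469976 = 0.379141 (base)
P(M+6) = C(5,3) × 0.27604^2 × 0.72396^3 = 10 × 0.07619808 × 0.37944053 = 0.289126
Relative intensity = 0.289126 / 0.379141 × 100 = 76.26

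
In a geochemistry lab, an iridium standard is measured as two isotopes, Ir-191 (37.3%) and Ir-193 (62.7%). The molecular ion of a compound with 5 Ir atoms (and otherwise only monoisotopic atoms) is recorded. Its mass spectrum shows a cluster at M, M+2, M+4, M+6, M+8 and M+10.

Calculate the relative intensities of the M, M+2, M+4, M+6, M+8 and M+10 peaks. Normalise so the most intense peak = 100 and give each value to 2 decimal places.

2.11 : 17.70 : 59.49 : 100.00 : 84.05 : 28.26

Expanding (0.373 + 0.627)^5:
P(M) = 0.373^5 = 0.007220
P(M+2) = 5 × 0.373^4 × 0.627^1 = 0.060684
P(M+4) = 10 × 0.373^3 × 0.627^2 = 0.204015
P(M+6) = 10 × 0.373^2 × 0.627^3 = 0.342942
P(M+8) = 5 × 0.373^1 × 0.627^4 = 0.288237
P(M+10) = 0.627^5 = 0.096903
The M+6 peak is largest (0.342942); scaling to 100 gives 2.11 : 17.70 : 59.49 : 100.00 : 84.05 : 28.26.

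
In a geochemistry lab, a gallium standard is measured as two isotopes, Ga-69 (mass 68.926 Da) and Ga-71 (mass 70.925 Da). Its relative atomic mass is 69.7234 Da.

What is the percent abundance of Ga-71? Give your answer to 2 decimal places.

39.89%

Let x be the fractional abundance of Ga-69; then Ga-71 has abundance 1 − x.
68.926·x + 70.925·(1 − x) = 69.7234
(68.926 − 70.925)·x = 69.7234 − 70.925
x = -1.2016 / -1.999 = 0.60110 → 60.11% Ga-69, 39.89% Ga-71.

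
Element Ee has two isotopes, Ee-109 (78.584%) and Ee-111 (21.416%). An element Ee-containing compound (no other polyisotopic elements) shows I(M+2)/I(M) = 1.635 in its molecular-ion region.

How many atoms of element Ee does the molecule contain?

With n Ee atoms, P(M+2)/P(M) = C(n,1)·p^(n−1)q / p^n = n·q/p = n · 0.21416/0.78584.
n = 1.635 × 0.78584/0.21416 = 6.00 ≈ 6

6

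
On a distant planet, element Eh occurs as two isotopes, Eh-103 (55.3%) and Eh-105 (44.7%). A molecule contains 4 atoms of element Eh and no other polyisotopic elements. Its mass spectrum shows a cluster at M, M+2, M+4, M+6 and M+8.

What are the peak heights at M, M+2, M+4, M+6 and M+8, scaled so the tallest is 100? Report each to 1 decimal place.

The 4 Eh atoms are independent, so intensities follow the terms of (0.553 + 0.447)^4.
P(M) = 0.553^4 = 0.093519
P(M+2) = 4 × 0.553^3 × 0.447^1 = 0.302373
P(M+4) = 6 × 0.553^2 × 0.447^2 = 0.366620
P(M+6) = 4 × 0.553^1 × 0.447^3 = 0.197564
P(M+8) = 0.447^4 = 0.039924
The M+4 peak is largest (0.366620); scaling to 100 gives 25.5 : 82.5 : 100.0 : 53.9 : 10.9.

25.5 : 82.5 : 100.0 : 53.9 : 10.9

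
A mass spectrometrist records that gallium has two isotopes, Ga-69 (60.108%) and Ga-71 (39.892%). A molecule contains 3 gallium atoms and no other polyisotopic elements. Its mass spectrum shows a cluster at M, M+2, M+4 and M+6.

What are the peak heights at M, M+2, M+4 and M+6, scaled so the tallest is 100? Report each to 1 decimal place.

50.2 : 100.0 : 66.4 : 14.7

The 3 Ga atoms are independent, so intensities follow the terms of (0.60108 + 0.39892)^3.
P(M) = 0.60108^3 = 0.217169
P(M+2) = 3 × 0.60108^2 × 0.39892^1 = 0.432386
P(M+4) = 3 × 0.60108^1 × 0.39892^2 = 0.286963
P(M+6) = 0.39892^3 = 0.063483
The M+2 peak is largest (0.432386); scaling to 100 gives 50.2 : 100.0 : 66.4 : 14.7.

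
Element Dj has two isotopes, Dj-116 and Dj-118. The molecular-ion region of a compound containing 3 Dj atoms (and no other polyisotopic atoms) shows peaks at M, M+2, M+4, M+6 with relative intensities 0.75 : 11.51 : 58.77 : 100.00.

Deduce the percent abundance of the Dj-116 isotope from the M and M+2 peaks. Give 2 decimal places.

16.35%

If p is the fraction of Dj that is Dj-116, then I(M+2)/I(M) = [C(3,1)·p^2·(1−p)] / p^3 = 3·(1−p)/p = 11.51/0.75 = 15.3467
(1−p)/p = 15.3467/3 = 5.1156  ⇒  p = 1/(1 + 5.1156) = 0.1635
Dj-116: 16.35%, Dj-118: 83.65%.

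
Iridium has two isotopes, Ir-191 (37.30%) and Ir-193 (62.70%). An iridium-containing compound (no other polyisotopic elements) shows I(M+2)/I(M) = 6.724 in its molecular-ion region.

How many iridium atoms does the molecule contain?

4

With n Ir atoms, P(M+2)/P(M) = C(n,1)·p^(n−1)q / p^n = n·q/p = n · 0.6270/0.3730.
n = 6.724 × 0.3730/0.6270 = 4.00 ≈ 4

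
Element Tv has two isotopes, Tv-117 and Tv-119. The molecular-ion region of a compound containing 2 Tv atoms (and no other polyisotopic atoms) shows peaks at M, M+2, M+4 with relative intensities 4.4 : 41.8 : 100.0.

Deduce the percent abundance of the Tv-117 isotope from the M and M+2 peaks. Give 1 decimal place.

Let p = fractional abundance of Tv-117. I(M+2)/I(M) = [C(2,1)·p^1·(1−p)] / p^2 = 2·(1−p)/p = 41.8/4.4 = 9.5000
(1−p)/p = 9.5000/2 = 4.7500  ⇒  p = 1/(1 + 4.7500) = 0.1739
Tv-117: 17.4%, Tv-119: 82.6%.

17.4%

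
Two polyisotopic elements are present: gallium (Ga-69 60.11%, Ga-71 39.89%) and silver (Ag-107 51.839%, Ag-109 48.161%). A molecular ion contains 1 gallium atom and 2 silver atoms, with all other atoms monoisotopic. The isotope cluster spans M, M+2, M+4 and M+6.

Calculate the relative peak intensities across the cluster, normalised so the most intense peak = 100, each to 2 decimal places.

Gallium pattern (n=1): 0.6011 : 0.3989
Silver pattern (n=2): 0.26872819 : 0.49932362 : 0.23194819
Convolve the two distributions (both contribute in 2-u steps):
  M: 0.6011×0.26872819 = 0.161533
  M+2: 0.6011×0.49932362 + 0.3989×0.26872819 = 0.407339
  M+4: 0.6011×0.23194819 + 0.3989×0.49932362 = 0.338604
  M+6: 0.3989×0.23194819 = 0.092524
Scale to base peak (0.407339) = 100: 39.66 : 100.00 : 83.13 : 22.71

39.66 : 100.00 : 83.13 : 22.71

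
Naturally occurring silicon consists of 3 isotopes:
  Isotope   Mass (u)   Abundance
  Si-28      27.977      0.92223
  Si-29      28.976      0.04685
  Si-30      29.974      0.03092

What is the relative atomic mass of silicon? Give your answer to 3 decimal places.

28.086 u

The abundance-weighted mean is 0.92223 × 27.977 + 0.04685 × 28.976 + 0.03092 × 29.974
= 25.8012 + 1.3575 + 0.9268 = 28.0855 u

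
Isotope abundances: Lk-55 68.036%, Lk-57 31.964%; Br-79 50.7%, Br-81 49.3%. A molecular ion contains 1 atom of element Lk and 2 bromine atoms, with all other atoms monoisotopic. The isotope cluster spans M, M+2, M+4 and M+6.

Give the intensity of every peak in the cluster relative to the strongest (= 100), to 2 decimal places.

Element Lk pattern (n=1): 0.68036 : 0.31964
Bromine pattern (n=2): 0.257049 : 0.499902 : 0.243049
Convolve the two distributions (both contribute in 2-u steps):
  M: 0.68036×0.257049 = 0.174886
  M+2: 0.68036×0.499902 + 0.31964×0.257049 = 0.422276
  M+4: 0.68036×0.243049 + 0.31964×0.499902 = 0.325149
  M+6: 0.31964×0.243049 = 0.077688
Scale to base peak (0.422276) = 100: 41.42 : 100.00 : 77.00 : 18.40

41.42 : 100.00 : 77.00 : 18.40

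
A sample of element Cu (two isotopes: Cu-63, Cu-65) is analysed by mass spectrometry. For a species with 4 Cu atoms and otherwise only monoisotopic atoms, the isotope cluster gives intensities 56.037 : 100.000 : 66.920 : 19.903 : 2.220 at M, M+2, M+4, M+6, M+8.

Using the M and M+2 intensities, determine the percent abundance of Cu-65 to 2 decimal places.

30.85%

Let p = fractional abundance of Cu-63. I(M+2)/I(M) = [C(4,1)·p^3·(1−p)] / p^4 = 4·(1−p)/p = 100.000/56.037 = 1.7845
(1−p)/p = 1.7845/4 = 0.4461  ⇒  p = 1/(1 + 0.4461) = 0.6915
Cu-63: 69.15%, Cu-65: 30.85%.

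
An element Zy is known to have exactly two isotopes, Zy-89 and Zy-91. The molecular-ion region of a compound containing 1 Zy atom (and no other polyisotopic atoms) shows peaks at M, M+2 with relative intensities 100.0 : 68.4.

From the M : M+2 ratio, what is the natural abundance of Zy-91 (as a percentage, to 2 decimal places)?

Let p = fractional abundance of Zy-89. I(M+2)/I(M) = [C(1,1)·p^0·(1−p)] / p^1 = 1·(1−p)/p = 68.4/100.0 = 0.6840
(1−p)/p = 0.6840/1 = 0.6840  ⇒  p = 1/(1 + 0.6840) = 0.5938
Zy-89: 59.38%, Zy-91: 40.62%.

40.62%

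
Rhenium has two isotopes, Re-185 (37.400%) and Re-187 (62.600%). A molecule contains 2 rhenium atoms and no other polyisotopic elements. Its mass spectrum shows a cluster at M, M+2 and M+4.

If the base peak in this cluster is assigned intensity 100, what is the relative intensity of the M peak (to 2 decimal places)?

Binomial terms of (0.37400 + 0.62600)^2: M 0.1399, M+2 0.4682, M+4 0.3919 → M+2 is the base peak.
P(M+2) = C(2,1) × 0.37400^1 × 0.62600^1 = 2 × 0.3740 × 0.6260 = 0.468248 (base)
P(M) = C(2,0) × 0.37400^2 × 0.62600^0 = 1 × 0.139876 × 1.0000 = 0.139876
Relative intensity = 0.139876 / 0.468248 × 100 = 29.87

29.87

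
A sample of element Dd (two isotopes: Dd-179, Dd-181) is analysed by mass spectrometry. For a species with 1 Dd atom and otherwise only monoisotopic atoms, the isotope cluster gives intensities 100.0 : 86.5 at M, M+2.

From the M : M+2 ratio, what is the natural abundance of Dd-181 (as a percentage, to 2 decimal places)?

46.38%

If p is the fraction of Dd that is Dd-179, then I(M+2)/I(M) = [C(1,1)·p^0·(1−p)] / p^1 = 1·(1−p)/p = 86.5/100.0 = 0.8650
(1−p)/p = 0.8650/1 = 0.8650  ⇒  p = 1/(1 + 0.8650) = 0.5362
Dd-179: 53.62%, Dd-181: 46.38%.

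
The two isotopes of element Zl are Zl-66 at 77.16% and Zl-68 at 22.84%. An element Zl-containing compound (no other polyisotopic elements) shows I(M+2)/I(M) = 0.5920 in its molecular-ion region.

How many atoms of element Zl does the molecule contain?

2

For n independent Zl atoms, I(M+2)/I(M) = n · (abundance Zl-68) / (abundance Zl-66) = n · 0.2284/0.7716.
n = 0.5920 × 0.7716/0.2284 = 2.00 ≈ 2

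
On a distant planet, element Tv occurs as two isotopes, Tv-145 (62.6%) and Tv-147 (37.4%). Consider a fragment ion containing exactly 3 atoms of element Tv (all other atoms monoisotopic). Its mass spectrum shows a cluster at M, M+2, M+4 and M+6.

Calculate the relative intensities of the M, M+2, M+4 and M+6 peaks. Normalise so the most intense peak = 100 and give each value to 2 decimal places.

Expanding (0.626 + 0.374)^3:
P(M) = 0.626^3 = 0.245314
P(M+2) = 3 × 0.626^2 × 0.374^1 = 0.439685
P(M+4) = 3 × 0.626^1 × 0.374^2 = 0.262687
P(M+6) = 0.374^3 = 0.052314
The M+2 peak is largest (0.439685); scaling to 100 gives 55.79 : 100.00 : 59.74 : 11.90.

55.79 : 100.00 : 59.74 : 11.90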